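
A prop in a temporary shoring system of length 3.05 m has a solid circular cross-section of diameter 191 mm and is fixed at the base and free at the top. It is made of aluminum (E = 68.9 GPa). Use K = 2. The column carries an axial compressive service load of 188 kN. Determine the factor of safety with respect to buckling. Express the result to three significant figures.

I = πd⁴/64 = π×191⁴/64 = 6.533×10^7 mm⁴
I = 6.533×10^7 mm⁴ = 6.533×10^-5 m⁴
Effective length L_e = K·L = 2 × 3.05 = 6.100 m
P_cr = π²EI / L_e² = π² × 68.9×10⁹ × 6.533×10^-5 / 6.100² = 1.194×10^6 N
Factor of safety n = P_cr / P = 1193.9 / 188 = 6.35

n ≈ 6.35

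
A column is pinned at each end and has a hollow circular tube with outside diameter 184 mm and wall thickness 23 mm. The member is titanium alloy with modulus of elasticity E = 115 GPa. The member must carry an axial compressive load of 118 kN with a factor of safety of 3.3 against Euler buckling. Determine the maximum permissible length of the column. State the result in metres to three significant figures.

Inner diameter d_i = 184 − 2×23 = 138.0 mm
I = π(d_o⁴ − d_i⁴)/64 = π(184⁴ − 138.0⁴)/64 = 3.846×10^7 mm⁴
I = 3.846×10^-5 m⁴
Required critical load P_cr = n·P = 3.3 × 118 = 389.4 kN = 3.894×10^5 N
From P_cr = π²EI/(K·L)²:  L = (1/K)·√(π²EI/P_cr) = (1/1)·√(π²×1.15×10^11×3.846×10^-5/3.894×10^5)
L = 10.6 m

L_max ≈ 10.6 m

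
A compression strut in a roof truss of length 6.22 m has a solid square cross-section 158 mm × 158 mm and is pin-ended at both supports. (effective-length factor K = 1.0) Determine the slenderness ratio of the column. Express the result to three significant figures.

λ ≈ 136

I = a⁴/12 = 158⁴/12 = 5.193×10^7 mm⁴
A = 2.496×10^4 mm²;  r_min = √(I/A) = √(5.193×10^7/2.496×10^4) = 45.61 mm
L_e = K·L = 1 × 6.22 m = 6.220 m = 6220.0 mm
λ = L_e / r_min = 6220.0 / 45.61 = 136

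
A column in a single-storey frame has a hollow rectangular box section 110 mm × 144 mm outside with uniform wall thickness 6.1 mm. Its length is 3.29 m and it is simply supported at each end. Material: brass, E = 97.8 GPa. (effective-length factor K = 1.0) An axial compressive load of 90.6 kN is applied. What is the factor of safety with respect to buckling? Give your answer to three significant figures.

Inner dimensions: h_i = 144 − 2×6.1 = 131.8 mm, b_i = 110 − 2×6.1 = 97.80 mm
Weak-axis I_min = (h_o·b_o³ − h_i·b_i³)/12 with b_o = 110, b_i = 97.80 mm (shorter outer/inner sides).
I_min = (144×110³ − 131.8×97.80³)/12 = 5.698×10^6 mm⁴
I = 5.698×10^6 mm⁴ = 5.698×10^-6 m⁴
Effective length L_e = K·L = 1 × 3.29 = 3.290 m
P_cr = π²EI / L_e² = π² × 97.8×10⁹ × 5.698×10^-6 / 3.290² = 5.081×10^5 N
Factor of safety n = P_cr / P = 508.10 / 90.6 = 5.61

n ≈ 5.61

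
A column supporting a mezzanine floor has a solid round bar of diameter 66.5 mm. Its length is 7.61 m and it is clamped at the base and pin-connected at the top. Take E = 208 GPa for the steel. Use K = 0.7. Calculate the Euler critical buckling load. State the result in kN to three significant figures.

I = πd⁴/64 = π×66.5⁴/64 = 9.600×10^5 mm⁴
I = 9.600×10^5 mm⁴ = 9.600×10^-7 m⁴
Effective length L_e = K·L = 0.7 × 7.61 = 5.327 m
P_cr = π²EI / L_e² = π² × 208×10⁹ × 9.600×10^-7 / 5.327² = 6.945×10^4 N

P_cr ≈ 69.4 kN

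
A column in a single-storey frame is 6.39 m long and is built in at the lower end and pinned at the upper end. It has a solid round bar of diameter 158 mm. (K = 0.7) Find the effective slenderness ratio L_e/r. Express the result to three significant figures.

λ ≈ 113

I = πd⁴/64 = π×158⁴/64 = 3.059×10^7 mm⁴
A = 1.961×10^4 mm²;  r_min = √(I/A) = √(3.059×10^7/1.961×10^4) = 39.50 mm
L_e = K·L = 0.7 × 6.39 m = 4.473 m = 4473.0 mm
λ = L_e / r_min = 4473.0 / 39.50 = 113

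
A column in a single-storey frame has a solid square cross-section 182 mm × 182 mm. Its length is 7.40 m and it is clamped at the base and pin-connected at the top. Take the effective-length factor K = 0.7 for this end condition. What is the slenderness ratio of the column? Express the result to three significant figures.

I = a⁴/12 = 182⁴/12 = 9.143×10^7 mm⁴
A = 3.312×10^4 mm²;  r_min = √(I/A) = √(9.143×10^7/3.312×10^4) = 52.54 mm
L_e = K·L = 0.7 × 7.40 m = 5.180 m = 5180.0 mm
λ = L_e / r_min = 5180.0 / 52.54 = 98.6

λ ≈ 98.6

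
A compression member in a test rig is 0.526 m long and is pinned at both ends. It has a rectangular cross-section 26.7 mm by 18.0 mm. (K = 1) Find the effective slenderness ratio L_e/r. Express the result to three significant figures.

λ ≈ 101

For a rectangle r_min = b/√12 = 18.0/√12 = 5.196 mm
L_e = K·L = 1 × 0.526 m = 0.5260 m = 526.00 mm
λ = L_e / r_min = 526.00 / 5.196 = 101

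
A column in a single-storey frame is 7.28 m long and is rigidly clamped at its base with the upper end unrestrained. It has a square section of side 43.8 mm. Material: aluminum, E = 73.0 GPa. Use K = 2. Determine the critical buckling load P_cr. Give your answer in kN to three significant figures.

P_cr ≈ 1.04 kN

I = a⁴/12 = 43.8⁴/12 = 3.067×10^5 mm⁴
I = 3.067×10^5 mm⁴ = 3.067×10^-7 m⁴
Effective length L_e = K·L = 2 × 7.28 = 14.56 m
P_cr = π²EI / L_e² = π² × 73.0×10⁹ × 3.067×10^-7 / 14.56² = 1.042×10^3 N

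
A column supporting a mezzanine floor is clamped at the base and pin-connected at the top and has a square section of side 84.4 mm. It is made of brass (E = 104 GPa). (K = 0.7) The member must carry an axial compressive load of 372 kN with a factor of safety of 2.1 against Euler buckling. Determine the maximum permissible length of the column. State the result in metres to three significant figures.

L_max ≈ 3.37 m

I = a⁴/12 = 84.4⁴/12 = 4.229×10^6 mm⁴
I = 4.229×10^-6 m⁴
Required critical load P_cr = n·P = 2.1 × 372 = 781.2 kN = 7.812×10^5 N
From P_cr = π²EI/(K·L)²:  L = (1/K)·√(π²EI/P_cr) = (1/0.7)·√(π²×1.04×10^11×4.229×10^-6/7.812×10^5)
L = 3.37 m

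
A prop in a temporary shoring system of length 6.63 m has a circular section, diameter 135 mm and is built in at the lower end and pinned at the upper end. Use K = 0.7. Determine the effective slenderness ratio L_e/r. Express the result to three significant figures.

λ ≈ 138

For a solid circle r = d/4 = 135/4 = 33.75 mm
L_e = K·L = 0.7 × 6.63 m = 4.641 m = 4641.0 mm
λ = L_e / r_min = 4641.0 / 33.75 = 138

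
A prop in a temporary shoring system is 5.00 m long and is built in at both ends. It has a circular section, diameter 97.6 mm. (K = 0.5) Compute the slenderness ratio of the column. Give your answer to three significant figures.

λ ≈ 102

For a solid circle r = d/4 = 97.6/4 = 24.40 mm
L_e = K·L = 0.5 × 5.00 m = 2.500 m = 2500.0 mm
λ = L_e / r_min = 2500.0 / 24.40 = 102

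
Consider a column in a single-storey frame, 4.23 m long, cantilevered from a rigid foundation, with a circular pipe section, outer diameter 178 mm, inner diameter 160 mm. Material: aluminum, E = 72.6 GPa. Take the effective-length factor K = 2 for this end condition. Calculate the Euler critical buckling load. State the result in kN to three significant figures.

P_cr ≈ 171 kN

d_o = 178 mm, d_i = 160 mm
I = π(d_o⁴ − d_i⁴)/64 = π(178⁴ − 160.0⁴)/64 = 1.711×10^7 mm⁴
I = 1.711×10^7 mm⁴ = 1.711×10^-5 m⁴
Effective length L_e = K·L = 2 × 4.23 = 8.460 m
P_cr = π²EI / L_e² = π² × 72.6×10⁹ × 1.711×10^-5 / 8.460² = 1.713×10^5 N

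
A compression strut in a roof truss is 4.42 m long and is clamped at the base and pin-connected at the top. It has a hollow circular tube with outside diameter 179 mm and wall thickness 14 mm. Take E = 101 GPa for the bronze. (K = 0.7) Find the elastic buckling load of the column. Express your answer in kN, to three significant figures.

P_cr ≈ 2590 kN

Inner diameter d_i = 179 − 2×14 = 151.0 mm
I = π(d_o⁴ − d_i⁴)/64 = π(179⁴ − 151.0⁴)/64 = 2.487×10^7 mm⁴
I = 2.487×10^7 mm⁴ = 2.487×10^-5 m⁴
Effective length L_e = K·L = 0.7 × 4.42 = 3.094 m
P_cr = π²EI / L_e² = π² × 101×10⁹ × 2.487×10^-5 / 3.094² = 2.590×10^6 N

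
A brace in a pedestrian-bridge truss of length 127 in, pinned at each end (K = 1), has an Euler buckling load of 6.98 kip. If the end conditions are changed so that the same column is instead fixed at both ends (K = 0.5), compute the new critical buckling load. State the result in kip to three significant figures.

P_cr ∝ 1/K², so P_cr,new = P_cr,old × (K_old/K_new)² = 6.98 × (1/0.5)²
= 6.98 × 4.000 = 27.9 kip

P_cr ≈ 27.9 kip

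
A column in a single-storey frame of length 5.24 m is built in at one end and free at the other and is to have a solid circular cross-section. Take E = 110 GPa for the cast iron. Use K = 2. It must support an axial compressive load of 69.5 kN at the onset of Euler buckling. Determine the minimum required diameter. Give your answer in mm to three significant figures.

L_e = K·L = 2 × 5.24 = 10.48 m
Required I = P_cr·L_e²/(π²E) = 6.950×10^4 × 10.48² / (π² × 1.10×10^11) = 7.031×10^-6 m⁴
I_req = 7.031×10^6 mm⁴
Solid circle: I = πd⁴/64  ⇒  d = (64I/π)^(1/4) = (64×7.031×10^6/π)^(1/4) = 109 mm

d ≈ 109 mm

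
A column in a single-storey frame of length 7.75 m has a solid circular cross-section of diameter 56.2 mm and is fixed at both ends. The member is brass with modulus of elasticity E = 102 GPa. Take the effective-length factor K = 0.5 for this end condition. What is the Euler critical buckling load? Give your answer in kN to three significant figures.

I = πd⁴/64 = π×56.2⁴/64 = 4.897×10^5 mm⁴
I = 4.897×10^5 mm⁴ = 4.897×10^-7 m⁴
Effective length L_e = K·L = 0.5 × 7.75 = 3.875 m
P_cr = π²EI / L_e² = π² × 102×10⁹ × 4.897×10^-7 / 3.875² = 3.283×10^4 N

P_cr ≈ 32.8 kN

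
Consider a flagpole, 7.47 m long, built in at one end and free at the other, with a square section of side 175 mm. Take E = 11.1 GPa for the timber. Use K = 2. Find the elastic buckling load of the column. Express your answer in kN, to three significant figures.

P_cr ≈ 38.4 kN

I = a⁴/12 = 175⁴/12 = 7.816×10^7 mm⁴
I = 7.816×10^7 mm⁴ = 7.816×10^-5 m⁴
Effective length L_e = K·L = 2 × 7.47 = 14.94 m
P_cr = π²EI / L_e² = π² × 11.1×10⁹ × 7.816×10^-5 / 14.94² = 3.836×10^4 N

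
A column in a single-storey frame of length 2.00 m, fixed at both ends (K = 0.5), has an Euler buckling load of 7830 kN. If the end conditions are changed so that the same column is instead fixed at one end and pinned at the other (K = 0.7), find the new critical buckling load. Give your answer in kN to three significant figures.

P_cr ∝ 1/K², so P_cr,new = P_cr,old × (K_old/K_new)² = 7830 × (0.5/0.7)²
= 7830 × 0.5102 = 3990 kN

P_cr ≈ 3990 kN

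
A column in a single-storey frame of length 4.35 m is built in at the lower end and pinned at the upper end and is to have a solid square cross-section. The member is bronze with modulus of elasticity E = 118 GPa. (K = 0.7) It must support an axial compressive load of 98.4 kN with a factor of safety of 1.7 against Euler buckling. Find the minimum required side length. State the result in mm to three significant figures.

a ≈ 63.2 mm

Required P_cr = n·P = 1.7 × 98.4 = 167.3 kN
L_e = K·L = 0.7 × 4.35 = 3.045 m
Required I = P_cr·L_e²/(π²E) = 1.673×10^5 × 3.045² / (π² × 1.18×10^11) = 1.332×10^-6 m⁴
I_req = 1.332×10^6 mm⁴
Solid square: I = a⁴/12  ⇒  a = (12I)^(1/4) = (12×1.332×10^6)^(1/4) = 63.2 mm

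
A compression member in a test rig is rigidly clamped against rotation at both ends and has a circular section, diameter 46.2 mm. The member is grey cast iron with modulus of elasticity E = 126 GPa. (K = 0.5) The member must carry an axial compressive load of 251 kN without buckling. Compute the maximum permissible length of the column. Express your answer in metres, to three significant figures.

I = πd⁴/64 = π×46.2⁴/64 = 2.236×10^5 mm⁴
I = 2.236×10^-7 m⁴
At the buckling limit P_cr = P = 2.510×10^5 N
From P_cr = π²EI/(K·L)²:  L = (1/K)·√(π²EI/P_cr) = (1/0.5)·√(π²×1.26×10^11×2.236×10^-7/2.510×10^5)
L = 2.11 m

L_max ≈ 2.11 m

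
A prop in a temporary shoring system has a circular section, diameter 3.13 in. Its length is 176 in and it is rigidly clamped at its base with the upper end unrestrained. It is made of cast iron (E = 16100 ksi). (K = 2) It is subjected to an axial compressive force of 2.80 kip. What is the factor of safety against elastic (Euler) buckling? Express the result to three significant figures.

I = πd⁴/64 = π×3.13⁴/64 = 4.711 in⁴
Effective length L_e = K·L = 2 × 176 = 352.0 in
P_cr = π²EI / L_e² = π² × 16100×10³ × 4.711 / 352.0² = 6.042×10^3 lb
Factor of safety n = P_cr / P = 6.0421 / 2.80 = 2.16

n ≈ 2.16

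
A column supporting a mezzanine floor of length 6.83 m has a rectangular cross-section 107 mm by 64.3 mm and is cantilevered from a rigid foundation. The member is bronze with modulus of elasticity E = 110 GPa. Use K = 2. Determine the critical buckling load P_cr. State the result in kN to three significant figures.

P_cr ≈ 13.8 kN

Buckling occurs about the weak axis: I_min = h·b³/12 with b = 64.3 mm (the shorter side).
I_min = 107×64.3³/12 = 2.370×10^6 mm⁴
I = 2.370×10^6 mm⁴ = 2.370×10^-6 m⁴
Effective length L_e = K·L = 2 × 6.83 = 13.66 m
P_cr = π²EI / L_e² = π² × 110×10⁹ × 2.370×10^-6 / 13.66² = 1.379×10^4 N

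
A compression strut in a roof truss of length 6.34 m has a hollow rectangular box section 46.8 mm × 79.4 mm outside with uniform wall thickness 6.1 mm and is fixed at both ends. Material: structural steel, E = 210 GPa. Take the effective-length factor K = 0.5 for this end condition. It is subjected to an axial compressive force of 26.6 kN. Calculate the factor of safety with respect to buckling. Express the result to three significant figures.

Inner dimensions: h_i = 79.4 − 2×6.1 = 67.20 mm, b_i = 46.8 − 2×6.1 = 34.60 mm
Weak-axis I_min = (h_o·b_o³ − h_i·b_i³)/12 with b_o = 46.8, b_i = 34.60 mm (shorter outer/inner sides).
I_min = (79.4×46.8³ − 67.20×34.60³)/12 = 4.463×10^5 mm⁴
I = 4.463×10^5 mm⁴ = 4.463×10^-7 m⁴
Effective length L_e = K·L = 0.5 × 6.34 = 3.170 m
P_cr = π²EI / L_e² = π² × 210×10⁹ × 4.463×10^-7 / 3.170² = 9.204×10^4 N
Factor of safety n = P_cr / P = 92.044 / 26.6 = 3.46

n ≈ 3.46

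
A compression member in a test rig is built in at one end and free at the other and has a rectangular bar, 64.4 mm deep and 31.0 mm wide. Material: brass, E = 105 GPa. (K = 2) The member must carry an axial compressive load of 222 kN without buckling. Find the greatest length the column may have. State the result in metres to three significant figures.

Buckling occurs about the weak axis: I_min = h·b³/12 with b = 31.0 mm (the shorter side).
I_min = 64.4×31.0³/12 = 1.599×10^5 mm⁴
I = 1.599×10^-7 m⁴
At the buckling limit P_cr = P = 2.220×10^5 N
From P_cr = π²EI/(K·L)²:  L = (1/K)·√(π²EI/P_cr) = (1/2)·√(π²×1.05×10^11×1.599×10^-7/2.220×10^5)
L = 0.432 m

L_max ≈ 0.432 m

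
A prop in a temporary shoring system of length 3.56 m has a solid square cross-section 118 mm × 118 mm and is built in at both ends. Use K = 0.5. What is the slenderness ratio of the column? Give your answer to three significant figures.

λ ≈ 52.3

I = a⁴/12 = 118⁴/12 = 1.616×10^7 mm⁴
A = 1.392×10^4 mm²;  r_min = √(I/A) = √(1.616×10^7/1.392×10^4) = 34.06 mm
L_e = K·L = 0.5 × 3.56 m = 1.780 m = 1780.0 mm
λ = L_e / r_min = 1780.0 / 34.06 = 52.3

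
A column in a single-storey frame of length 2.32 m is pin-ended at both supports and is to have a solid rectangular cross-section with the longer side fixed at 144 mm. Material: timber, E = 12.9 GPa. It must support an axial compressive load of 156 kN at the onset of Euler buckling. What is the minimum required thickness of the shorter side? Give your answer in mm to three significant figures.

L_e = K·L = 1 × 2.32 = 2.320 m
Required I = P_cr·L_e²/(π²E) = 1.560×10^5 × 2.320² / (π² × 1.29×10^10) = 6.595×10^-6 m⁴
I_req = 6.595×10^6 mm⁴
Rectangle, weak axis: I_min = h·b³/12 with h = 144 mm fixed  ⇒  b = (12I/h)^(1/3) = 81.9 mm

b ≈ 81.9 mm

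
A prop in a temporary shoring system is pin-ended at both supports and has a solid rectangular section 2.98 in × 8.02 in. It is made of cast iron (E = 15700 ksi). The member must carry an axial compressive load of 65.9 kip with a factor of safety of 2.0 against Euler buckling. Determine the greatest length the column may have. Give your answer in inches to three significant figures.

L_max ≈ 144 in

Buckling occurs about the weak axis: I_min = h·b³/12 with b = 2.98 in (the shorter side).
I_min = 8.02×2.98³/12 = 17.69 in⁴
Required critical load P_cr = n·P = 2.0 × 65.9 = 131.8 kip = 1.318×10^5 lb
From P_cr = π²EI/(K·L)²:  L = (1/K)·√(π²EI/P_cr) = (1/1)·√(π²×1.57×10^7×17.69/1.318×10^5)
L = 144 in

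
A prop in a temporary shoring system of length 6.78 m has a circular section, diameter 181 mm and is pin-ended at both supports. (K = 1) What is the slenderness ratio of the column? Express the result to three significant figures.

λ ≈ 150

For a solid circle r = d/4 = 181/4 = 45.25 mm
L_e = K·L = 1 × 6.78 m = 6.780 m = 6780.0 mm
λ = L_e / r_min = 6780.0 / 45.25 = 150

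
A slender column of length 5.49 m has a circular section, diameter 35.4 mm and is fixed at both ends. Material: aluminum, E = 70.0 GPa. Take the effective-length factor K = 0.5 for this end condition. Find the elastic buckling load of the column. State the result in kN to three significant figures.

P_cr ≈ 7.07 kN

I = πd⁴/64 = π×35.4⁴/64 = 7.709×10^4 mm⁴
I = 7.709×10^4 mm⁴ = 7.709×10^-8 m⁴
Effective length L_e = K·L = 0.5 × 5.49 = 2.745 m
P_cr = π²EI / L_e² = π² × 70.0×10⁹ × 7.709×10^-8 / 2.745² = 7.068×10^3 N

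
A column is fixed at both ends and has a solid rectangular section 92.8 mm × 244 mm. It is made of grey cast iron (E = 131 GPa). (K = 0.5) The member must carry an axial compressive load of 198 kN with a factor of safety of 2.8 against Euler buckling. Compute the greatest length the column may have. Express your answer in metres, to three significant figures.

Buckling occurs about the weak axis: I_min = h·b³/12 with b = 92.8 mm (the shorter side).
I_min = 244×92.8³/12 = 1.625×10^7 mm⁴
I = 1.625×10^-5 m⁴
Required critical load P_cr = n·P = 2.8 × 198 = 554.4 kN = 5.544×10^5 N
From P_cr = π²EI/(K·L)²:  L = (1/K)·√(π²EI/P_cr) = (1/0.5)·√(π²×1.31×10^11×1.625×10^-5/5.544×10^5)
L = 12.3 m

L_max ≈ 12.3 m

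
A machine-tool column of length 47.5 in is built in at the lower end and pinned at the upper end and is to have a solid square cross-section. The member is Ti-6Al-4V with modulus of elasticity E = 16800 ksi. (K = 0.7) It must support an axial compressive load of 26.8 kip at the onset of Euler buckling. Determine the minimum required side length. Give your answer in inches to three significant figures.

L_e = K·L = 0.7 × 47.5 = 33.25 in
Required I = P_cr·L_e²/(π²E) = 2.680×10^4 × 33.25² / (π² × 1.68×10^7) = 0.1787 in⁴
Solid square: I = a⁴/12  ⇒  a = (12I)^(1/4) = (12×0.1787)^(1/4) = 1.21 in

a ≈ 1.21 in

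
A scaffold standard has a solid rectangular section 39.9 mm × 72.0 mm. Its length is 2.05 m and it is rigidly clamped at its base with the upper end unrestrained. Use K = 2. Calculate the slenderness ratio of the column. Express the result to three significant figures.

λ ≈ 356

Buckling occurs about the weak axis: I_min = h·b³/12 with b = 39.9 mm (the shorter side).
I_min = 72.0×39.9³/12 = 3.811×10^5 mm⁴
A = 2.873×10^3 mm²;  r_min = √(I/A) = √(3.811×10^5/2.873×10^3) = 11.52 mm
L_e = K·L = 2 × 2.05 m = 4.100 m = 4100.0 mm
λ = L_e / r_min = 4100.0 / 11.52 = 356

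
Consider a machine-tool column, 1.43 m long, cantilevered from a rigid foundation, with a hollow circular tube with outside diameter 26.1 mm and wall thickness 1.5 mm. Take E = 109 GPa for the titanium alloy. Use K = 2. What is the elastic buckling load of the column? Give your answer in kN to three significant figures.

P_cr ≈ 1.16 kN

Inner diameter d_i = 26.1 − 2×1.5 = 23.10 mm
I = π(d_o⁴ − d_i⁴)/64 = π(26.1⁴ − 23.10⁴)/64 = 8.802×10^3 mm⁴
I = 8.802×10^3 mm⁴ = 8.802×10^-9 m⁴
Effective length L_e = K·L = 2 × 1.43 = 2.860 m
P_cr = π²EI / L_e² = π² × 109×10⁹ × 8.802×10^-9 / 2.860² = 1.158×10^3 N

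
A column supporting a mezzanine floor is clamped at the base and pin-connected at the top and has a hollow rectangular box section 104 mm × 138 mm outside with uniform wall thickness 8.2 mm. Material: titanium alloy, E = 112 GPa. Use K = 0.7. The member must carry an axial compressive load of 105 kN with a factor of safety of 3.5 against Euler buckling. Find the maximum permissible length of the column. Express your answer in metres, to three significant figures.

L_max ≈ 6.13 m

Inner dimensions: h_i = 138 − 2×8.2 = 121.6 mm, b_i = 104 − 2×8.2 = 87.60 mm
Weak-axis I_min = (h_o·b_o³ − h_i·b_i³)/12 with b_o = 104, b_i = 87.60 mm (shorter outer/inner sides).
I_min = (138×104³ − 121.6×87.60³)/12 = 6.124×10^6 mm⁴
I = 6.124×10^-6 m⁴
Required critical load P_cr = n·P = 3.5 × 105 = 367.5 kN = 3.675×10^5 N
From P_cr = π²EI/(K·L)²:  L = (1/K)·√(π²EI/P_cr) = (1/0.7)·√(π²×1.12×10^11×6.124×10^-6/3.675×10^5)
L = 6.13 m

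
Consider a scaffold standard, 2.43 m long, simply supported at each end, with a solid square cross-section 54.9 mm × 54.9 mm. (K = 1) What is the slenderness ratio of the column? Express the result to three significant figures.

For a square r = a/√12 = 54.9/√12 = 15.85 mm
L_e = K·L = 1 × 2.43 m = 2.430 m = 2430.0 mm
λ = L_e / r_min = 2430.0 / 15.85 = 153

λ ≈ 153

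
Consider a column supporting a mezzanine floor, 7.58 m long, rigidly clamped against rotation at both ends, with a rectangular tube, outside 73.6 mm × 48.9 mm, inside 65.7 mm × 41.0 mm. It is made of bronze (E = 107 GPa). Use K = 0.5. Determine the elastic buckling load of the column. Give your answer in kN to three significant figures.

P_cr ≈ 25.0 kN

Weak-axis I_min = (h_o·b_o³ − h_i·b_i³)/12 with b_o = 48.9, b_i = 41.00 mm (shorter outer/inner sides).
I_min = (73.6×48.9³ − 65.70×41.00³)/12 = 3.398×10^5 mm⁴
I = 3.398×10^5 mm⁴ = 3.398×10^-7 m⁴
Effective length L_e = K·L = 0.5 × 7.58 = 3.790 m
P_cr = π²EI / L_e² = π² × 107×10⁹ × 3.398×10^-7 / 3.790² = 2.498×10^4 N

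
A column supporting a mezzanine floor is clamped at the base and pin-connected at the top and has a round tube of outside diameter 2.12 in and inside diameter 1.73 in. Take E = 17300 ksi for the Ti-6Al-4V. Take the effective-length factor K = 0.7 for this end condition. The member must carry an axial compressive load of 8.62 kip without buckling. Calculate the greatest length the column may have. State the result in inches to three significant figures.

L_max ≈ 149 in

d_o = 2.12 in, d_i = 1.73 in
I = π(d_o⁴ − d_i⁴)/64 = π(2.12⁴ − 1.730⁴)/64 = 0.5518 in⁴
At the buckling limit P_cr = P = 8.620×10^3 lb
From P_cr = π²EI/(K·L)²:  L = (1/K)·√(π²EI/P_cr) = (1/0.7)·√(π²×1.73×10^7×0.5518/8.620×10^3)
L = 149 in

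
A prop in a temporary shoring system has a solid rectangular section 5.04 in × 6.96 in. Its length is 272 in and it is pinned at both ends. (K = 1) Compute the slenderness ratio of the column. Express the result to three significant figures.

λ ≈ 187

For a rectangle r_min = b/√12 = 5.04/√12 = 1.455 in
L_e = K·L = 1 × 272 = 272.0 in
λ = L_e / r_min = 272.00 / 1.455 = 187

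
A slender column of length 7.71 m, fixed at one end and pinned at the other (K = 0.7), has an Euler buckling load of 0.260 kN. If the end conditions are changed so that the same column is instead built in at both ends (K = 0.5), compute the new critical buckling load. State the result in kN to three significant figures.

P_cr ∝ 1/K², so P_cr,new = P_cr,old × (K_old/K_new)² = 0.260 × (0.7/0.5)²
= 0.260 × 1.960 = 0.510 kN

P_cr ≈ 0.510 kN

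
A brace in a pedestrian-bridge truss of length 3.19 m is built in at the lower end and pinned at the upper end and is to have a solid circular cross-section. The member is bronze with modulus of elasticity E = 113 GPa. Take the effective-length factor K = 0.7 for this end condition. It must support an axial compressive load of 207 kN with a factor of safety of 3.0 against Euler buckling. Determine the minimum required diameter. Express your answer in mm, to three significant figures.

d ≈ 86.7 mm

Required P_cr = n·P = 3.0 × 207 = 621.0 kN
L_e = K·L = 0.7 × 3.19 = 2.233 m
Required I = P_cr·L_e²/(π²E) = 6.210×10^5 × 2.233² / (π² × 1.13×10^11) = 2.776×10^-6 m⁴
I_req = 2.776×10^6 mm⁴
Solid circle: I = πd⁴/64  ⇒  d = (64I/π)^(1/4) = (64×2.776×10^6/π)^(1/4) = 86.7 mm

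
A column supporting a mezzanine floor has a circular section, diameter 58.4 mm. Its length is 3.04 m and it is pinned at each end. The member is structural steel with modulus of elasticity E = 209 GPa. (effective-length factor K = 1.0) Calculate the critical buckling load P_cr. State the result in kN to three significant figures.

I = πd⁴/64 = π×58.4⁴/64 = 5.710×10^5 mm⁴
I = 5.710×10^5 mm⁴ = 5.710×10^-7 m⁴
Effective length L_e = K·L = 1 × 3.04 = 3.040 m
P_cr = π²EI / L_e² = π² × 209×10⁹ × 5.710×10^-7 / 3.040² = 1.274×10^5 N

P_cr ≈ 127 kN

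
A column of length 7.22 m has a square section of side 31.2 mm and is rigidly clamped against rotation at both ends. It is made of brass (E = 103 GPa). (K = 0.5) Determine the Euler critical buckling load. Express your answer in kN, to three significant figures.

I = a⁴/12 = 31.2⁴/12 = 7.897×10^4 mm⁴
I = 7.897×10^4 mm⁴ = 7.897×10^-8 m⁴
Effective length L_e = K·L = 0.5 × 7.22 = 3.610 m
P_cr = π²EI / L_e² = π² × 103×10⁹ × 7.897×10^-8 / 3.610² = 6.160×10^3 N

P_cr ≈ 6.16 kN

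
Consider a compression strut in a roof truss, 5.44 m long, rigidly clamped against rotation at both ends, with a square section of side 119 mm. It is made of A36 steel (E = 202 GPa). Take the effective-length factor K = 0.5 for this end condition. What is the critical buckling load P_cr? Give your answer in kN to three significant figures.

I = a⁴/12 = 119⁴/12 = 1.671×10^7 mm⁴
I = 1.671×10^7 mm⁴ = 1.671×10^-5 m⁴
Effective length L_e = K·L = 0.5 × 5.44 = 2.720 m
P_cr = π²EI / L_e² = π² × 202×10⁹ × 1.671×10^-5 / 2.720² = 4.503×10^6 N

P_cr ≈ 4500 kN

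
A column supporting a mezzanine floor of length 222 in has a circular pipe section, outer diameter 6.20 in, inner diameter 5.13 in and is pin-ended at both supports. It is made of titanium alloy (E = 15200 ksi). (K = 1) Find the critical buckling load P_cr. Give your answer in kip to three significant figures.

d_o = 6.20 in, d_i = 5.13 in
I = π(d_o⁴ − d_i⁴)/64 = π(6.20⁴ − 5.130⁴)/64 = 38.54 in⁴
Effective length L_e = K·L = 1 × 222 = 222.0 in
P_cr = π²EI / L_e² = π² × 15200×10³ × 38.54 / 222.0² = 1.173×10^5 lb

P_cr ≈ 117 kip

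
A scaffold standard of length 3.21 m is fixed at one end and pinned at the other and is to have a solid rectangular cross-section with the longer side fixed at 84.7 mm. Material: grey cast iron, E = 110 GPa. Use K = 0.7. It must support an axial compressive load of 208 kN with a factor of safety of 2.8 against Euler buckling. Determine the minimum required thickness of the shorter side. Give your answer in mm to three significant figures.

b ≈ 72.7 mm

Required P_cr = n·P = 2.8 × 208 = 582.4 kN
L_e = K·L = 0.7 × 3.21 = 2.247 m
Required I = P_cr·L_e²/(π²E) = 5.824×10^5 × 2.247² / (π² × 1.10×10^11) = 2.709×10^-6 m⁴
I_req = 2.709×10^6 mm⁴
Rectangle, weak axis: I_min = h·b³/12 with h = 84.7 mm fixed  ⇒  b = (12I/h)^(1/3) = 72.7 mm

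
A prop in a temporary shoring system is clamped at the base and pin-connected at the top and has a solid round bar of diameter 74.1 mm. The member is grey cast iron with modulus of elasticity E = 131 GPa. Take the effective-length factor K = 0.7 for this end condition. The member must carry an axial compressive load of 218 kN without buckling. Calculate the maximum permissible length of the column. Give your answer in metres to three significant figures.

I = πd⁴/64 = π×74.1⁴/64 = 1.480×10^6 mm⁴
I = 1.480×10^-6 m⁴
At the buckling limit P_cr = P = 2.180×10^5 N
From P_cr = π²EI/(K·L)²:  L = (1/K)·√(π²EI/P_cr) = (1/0.7)·√(π²×1.31×10^11×1.480×10^-6/2.180×10^5)
L = 4.23 m

L_max ≈ 4.23 m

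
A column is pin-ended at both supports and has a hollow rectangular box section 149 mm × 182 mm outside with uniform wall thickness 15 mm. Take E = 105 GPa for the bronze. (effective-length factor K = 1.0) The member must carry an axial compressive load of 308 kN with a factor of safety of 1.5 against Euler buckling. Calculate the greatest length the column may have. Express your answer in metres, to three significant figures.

L_max ≈ 8.04 m

Inner dimensions: h_i = 182 − 2×15 = 152.0 mm, b_i = 149 − 2×15 = 119.0 mm
Weak-axis I_min = (h_o·b_o³ − h_i·b_i³)/12 with b_o = 149, b_i = 119.0 mm (shorter outer/inner sides).
I_min = (182×149³ − 152.0×119.0³)/12 = 2.883×10^7 mm⁴
I = 2.883×10^-5 m⁴
Required critical load P_cr = n·P = 1.5 × 308 = 462.0 kN = 4.620×10^5 N
From P_cr = π²EI/(K·L)²:  L = (1/K)·√(π²EI/P_cr) = (1/1)·√(π²×1.05×10^11×2.883×10^-5/4.620×10^5)
L = 8.04 m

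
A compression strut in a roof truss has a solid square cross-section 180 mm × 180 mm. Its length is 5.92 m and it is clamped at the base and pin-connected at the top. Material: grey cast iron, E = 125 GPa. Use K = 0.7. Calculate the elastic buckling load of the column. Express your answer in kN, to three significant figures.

I = a⁴/12 = 180⁴/12 = 8.748×10^7 mm⁴
I = 8.748×10^7 mm⁴ = 8.748×10^-5 m⁴
Effective length L_e = K·L = 0.7 × 5.92 = 4.144 m
P_cr = π²EI / L_e² = π² × 125×10⁹ × 8.748×10^-5 / 4.144² = 6.285×10^6 N

P_cr ≈ 6280 kN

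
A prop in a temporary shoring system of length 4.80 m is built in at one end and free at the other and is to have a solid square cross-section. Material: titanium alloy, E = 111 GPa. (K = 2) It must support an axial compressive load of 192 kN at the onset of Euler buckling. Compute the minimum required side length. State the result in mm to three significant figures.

a ≈ 118 mm

L_e = K·L = 2 × 4.80 = 9.600 m
Required I = P_cr·L_e²/(π²E) = 1.920×10^5 × 9.600² / (π² × 1.11×10^11) = 1.615×10^-5 m⁴
I_req = 1.615×10^7 mm⁴
Solid square: I = a⁴/12  ⇒  a = (12I)^(1/4) = (12×1.615×10^7)^(1/4) = 118 mm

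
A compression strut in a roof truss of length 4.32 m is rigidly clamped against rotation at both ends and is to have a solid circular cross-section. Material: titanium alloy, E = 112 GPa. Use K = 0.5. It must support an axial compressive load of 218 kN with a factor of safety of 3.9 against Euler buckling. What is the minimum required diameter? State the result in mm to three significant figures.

d ≈ 92.5 mm

Required P_cr = n·P = 3.9 × 218 = 850.2 kN
L_e = K·L = 0.5 × 4.32 = 2.160 m
Required I = P_cr·L_e²/(π²E) = 8.502×10^5 × 2.160² / (π² × 1.12×10^11) = 3.588×10^-6 m⁴
I_req = 3.588×10^6 mm⁴
Solid circle: I = πd⁴/64  ⇒  d = (64I/π)^(1/4) = (64×3.588×10^6/π)^(1/4) = 92.5 mm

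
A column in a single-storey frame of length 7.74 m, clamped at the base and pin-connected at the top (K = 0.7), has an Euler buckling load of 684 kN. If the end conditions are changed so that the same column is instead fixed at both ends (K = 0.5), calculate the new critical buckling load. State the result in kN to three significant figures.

P_cr ∝ 1/K², so P_cr,new = P_cr,old × (K_old/K_new)² = 684 × (0.7/0.5)²
= 684 × 1.960 = 1340 kN

P_cr ≈ 1340 kN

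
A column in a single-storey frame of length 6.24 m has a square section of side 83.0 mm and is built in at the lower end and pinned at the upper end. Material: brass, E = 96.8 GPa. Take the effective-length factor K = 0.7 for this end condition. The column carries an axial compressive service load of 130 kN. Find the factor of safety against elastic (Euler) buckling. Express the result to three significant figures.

n ≈ 1.52

I = a⁴/12 = 83.0⁴/12 = 3.955×10^6 mm⁴
I = 3.955×10^6 mm⁴ = 3.955×10^-6 m⁴
Effective length L_e = K·L = 0.7 × 6.24 = 4.368 m
P_cr = π²EI / L_e² = π² × 96.8×10⁹ × 3.955×10^-6 / 4.368² = 1.980×10^5 N
Factor of safety n = P_cr / P = 198.03 / 130 = 1.52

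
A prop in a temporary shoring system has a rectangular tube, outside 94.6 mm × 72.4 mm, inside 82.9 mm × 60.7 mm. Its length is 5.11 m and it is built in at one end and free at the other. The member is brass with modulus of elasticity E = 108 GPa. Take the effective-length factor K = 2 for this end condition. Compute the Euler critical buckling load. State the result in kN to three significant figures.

Weak-axis I_min = (h_o·b_o³ − h_i·b_i³)/12 with b_o = 72.4, b_i = 60.70 mm (shorter outer/inner sides).
I_min = (94.6×72.4³ − 82.90×60.70³)/12 = 1.447×10^6 mm⁴
I = 1.447×10^6 mm⁴ = 1.447×10^-6 m⁴
Effective length L_e = K·L = 2 × 5.11 = 10.22 m
P_cr = π²EI / L_e² = π² × 108×10⁹ × 1.447×10^-6 / 10.22² = 1.476×10^4 N

P_cr ≈ 14.8 kN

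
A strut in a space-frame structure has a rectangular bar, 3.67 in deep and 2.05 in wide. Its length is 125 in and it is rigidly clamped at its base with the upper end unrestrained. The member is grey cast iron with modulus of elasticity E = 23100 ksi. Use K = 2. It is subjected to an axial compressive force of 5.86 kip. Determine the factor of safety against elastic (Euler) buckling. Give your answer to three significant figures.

n ≈ 1.64

Buckling occurs about the weak axis: I_min = h·b³/12 with b = 2.05 in (the shorter side).
I_min = 3.67×2.05³/12 = 2.635 in⁴
Effective length L_e = K·L = 2 × 125 = 250.0 in
P_cr = π²EI / L_e² = π² × 23100×10³ × 2.635 / 250.0² = 9.611×10^3 lb
Factor of safety n = P_cr / P = 9.6112 / 5.86 = 1.64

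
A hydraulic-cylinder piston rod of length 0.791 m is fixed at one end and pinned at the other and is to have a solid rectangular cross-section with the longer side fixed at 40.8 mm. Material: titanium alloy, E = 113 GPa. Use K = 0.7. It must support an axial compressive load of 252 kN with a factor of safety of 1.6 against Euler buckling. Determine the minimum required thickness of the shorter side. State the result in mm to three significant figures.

Required P_cr = n·P = 1.6 × 252 = 403.2 kN
L_e = K·L = 0.7 × 0.791 = 0.5537 m
Required I = P_cr·L_e²/(π²E) = 4.032×10^5 × 0.5537² / (π² × 1.13×10^11) = 1.108×10^-7 m⁴
I_req = 1.108×10^5 mm⁴
Rectangle, weak axis: I_min = h·b³/12 with h = 40.8 mm fixed  ⇒  b = (12I/h)^(1/3) = 31.9 mm

b ≈ 31.9 mm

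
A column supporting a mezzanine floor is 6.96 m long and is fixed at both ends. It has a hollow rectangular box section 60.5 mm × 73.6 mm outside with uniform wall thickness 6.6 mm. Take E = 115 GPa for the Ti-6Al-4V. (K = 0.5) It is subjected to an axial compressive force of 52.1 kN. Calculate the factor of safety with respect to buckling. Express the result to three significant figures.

Inner dimensions: h_i = 73.6 − 2×6.6 = 60.40 mm, b_i = 60.5 − 2×6.6 = 47.30 mm
Weak-axis I_min = (h_o·b_o³ − h_i·b_i³)/12 with b_o = 60.5, b_i = 47.30 mm (shorter outer/inner sides).
I_min = (73.6×60.5³ − 60.40×47.30³)/12 = 8.256×10^5 mm⁴
I = 8.256×10^5 mm⁴ = 8.256×10^-7 m⁴
Effective length L_e = K·L = 0.5 × 6.96 = 3.480 m
P_cr = π²EI / L_e² = π² × 115×10⁹ × 8.256×10^-7 / 3.480² = 7.737×10^4 N
Factor of safety n = P_cr / P = 77.372 / 52.1 = 1.49

n ≈ 1.49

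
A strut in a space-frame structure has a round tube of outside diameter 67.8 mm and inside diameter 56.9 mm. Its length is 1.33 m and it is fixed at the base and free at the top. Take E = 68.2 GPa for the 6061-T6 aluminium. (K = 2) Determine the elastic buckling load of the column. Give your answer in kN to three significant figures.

P_cr ≈ 49.7 kN

d_o = 67.8 mm, d_i = 56.9 mm
I = π(d_o⁴ − d_i⁴)/64 = π(67.8⁴ − 56.90⁴)/64 = 5.227×10^5 mm⁴
I = 5.227×10^5 mm⁴ = 5.227×10^-7 m⁴
Effective length L_e = K·L = 2 × 1.33 = 2.660 m
P_cr = π²EI / L_e² = π² × 68.2×10⁹ × 5.227×10^-7 / 2.660² = 4.973×10^4 N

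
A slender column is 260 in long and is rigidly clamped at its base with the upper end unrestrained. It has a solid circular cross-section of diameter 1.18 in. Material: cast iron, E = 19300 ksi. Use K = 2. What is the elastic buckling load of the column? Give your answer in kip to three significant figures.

P_cr ≈ 0.0670 kip

I = πd⁴/64 = π×1.18⁴/64 = 9.517×10^-2 in⁴
Effective length L_e = K·L = 2 × 260 = 520.0 in
P_cr = π²EI / L_e² = π² × 19300×10³ × 9.517×10^-2 / 520.0² = 67.04 lb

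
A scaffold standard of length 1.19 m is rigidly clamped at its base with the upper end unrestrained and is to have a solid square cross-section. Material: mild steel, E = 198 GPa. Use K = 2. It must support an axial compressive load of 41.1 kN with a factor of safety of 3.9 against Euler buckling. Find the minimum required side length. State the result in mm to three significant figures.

Required P_cr = n·P = 3.9 × 41.1 = 160.3 kN
L_e = K·L = 2 × 1.19 = 2.380 m
Required I = P_cr·L_e²/(π²E) = 1.603×10^5 × 2.380² / (π² × 1.98×10^11) = 4.646×10^-7 m⁴
I_req = 4.646×10^5 mm⁴
Solid square: I = a⁴/12  ⇒  a = (12I)^(1/4) = (12×4.646×10^5)^(1/4) = 48.6 mm

a ≈ 48.6 mm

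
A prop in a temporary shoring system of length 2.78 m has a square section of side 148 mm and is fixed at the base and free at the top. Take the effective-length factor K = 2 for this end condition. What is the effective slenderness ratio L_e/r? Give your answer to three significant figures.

For a square r = a/√12 = 148/√12 = 42.72 mm
L_e = K·L = 2 × 2.78 m = 5.560 m = 5560.0 mm
λ = L_e / r_min = 5560.0 / 42.72 = 130

λ ≈ 130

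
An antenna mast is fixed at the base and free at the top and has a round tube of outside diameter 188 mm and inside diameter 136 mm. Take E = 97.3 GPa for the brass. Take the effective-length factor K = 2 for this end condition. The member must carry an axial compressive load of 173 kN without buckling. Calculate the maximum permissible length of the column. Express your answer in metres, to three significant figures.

L_max ≈ 7.86 m

d_o = 188 mm, d_i = 136 mm
I = π(d_o⁴ − d_i⁴)/64 = π(188⁴ − 136.0⁴)/64 = 4.453×10^7 mm⁴
I = 4.453×10^-5 m⁴
At the buckling limit P_cr = P = 1.730×10^5 N
From P_cr = π²EI/(K·L)²:  L = (1/K)·√(π²EI/P_cr) = (1/2)·√(π²×9.73×10^10×4.453×10^-5/1.730×10^5)
L = 7.86 m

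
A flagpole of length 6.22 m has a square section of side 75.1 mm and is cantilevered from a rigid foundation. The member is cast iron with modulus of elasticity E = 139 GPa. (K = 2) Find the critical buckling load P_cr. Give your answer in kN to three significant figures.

P_cr ≈ 23.5 kN

I = a⁴/12 = 75.1⁴/12 = 2.651×10^6 mm⁴
I = 2.651×10^6 mm⁴ = 2.651×10^-6 m⁴
Effective length L_e = K·L = 2 × 6.22 = 12.44 m
P_cr = π²EI / L_e² = π² × 139×10⁹ × 2.651×10^-6 / 12.44² = 2.350×10^4 N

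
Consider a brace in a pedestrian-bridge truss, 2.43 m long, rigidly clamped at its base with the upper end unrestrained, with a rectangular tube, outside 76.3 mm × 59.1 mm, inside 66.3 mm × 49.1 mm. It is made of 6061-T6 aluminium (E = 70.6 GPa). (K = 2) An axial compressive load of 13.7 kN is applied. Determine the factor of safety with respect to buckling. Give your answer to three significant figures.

n ≈ 1.42

Weak-axis I_min = (h_o·b_o³ − h_i·b_i³)/12 with b_o = 59.1, b_i = 49.10 mm (shorter outer/inner sides).
I_min = (76.3×59.1³ − 66.30×49.10³)/12 = 6.585×10^5 mm⁴
I = 6.585×10^5 mm⁴ = 6.585×10^-7 m⁴
Effective length L_e = K·L = 2 × 2.43 = 4.860 m
P_cr = π²EI / L_e² = π² × 70.6×10⁹ × 6.585×10^-7 / 4.860² = 1.943×10^4 N
Factor of safety n = P_cr / P = 19.427 / 13.7 = 1.42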